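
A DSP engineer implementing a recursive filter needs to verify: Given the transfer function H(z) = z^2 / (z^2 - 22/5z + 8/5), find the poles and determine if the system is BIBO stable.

Poles are roots of the denominator: z^2 - 22/5z + 8/5 = 0.
Quadratic formula: z = [-(-22/5) +/- sqrt((-22/5)^2 - 4*(8/5))] / 2
Discriminant = 484/25 - 32/5 = 324/25; sqrt = 18/5.
z = (22/5 +/- 18/5) / 2 => z = 4 or z = 2/5.
|p1| = 4, |p2| = 2/5.
For BIBO stability, all poles must lie inside the unit circle (|p| < 1).
System is UNSTABLE since at least one |p| >= 1.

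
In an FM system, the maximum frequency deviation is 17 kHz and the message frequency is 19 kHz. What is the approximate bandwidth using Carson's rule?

Carson's rule: BW = 2*(delta_f + f_m)
= 2*(17 + 19) kHz = 72 kHz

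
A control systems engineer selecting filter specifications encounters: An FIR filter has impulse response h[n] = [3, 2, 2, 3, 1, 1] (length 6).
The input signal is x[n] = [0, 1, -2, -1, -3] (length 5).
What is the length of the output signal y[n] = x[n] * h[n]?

For linear convolution, the output length is:
len(y) = len(x) + len(h) - 1 = 5 + 6 - 1 = 10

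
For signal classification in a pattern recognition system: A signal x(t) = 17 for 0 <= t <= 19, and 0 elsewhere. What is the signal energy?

Energy = integral of |x(t)|^2 dt over the signal duration
= 17^2 * 19 = 289 * 19 = 5491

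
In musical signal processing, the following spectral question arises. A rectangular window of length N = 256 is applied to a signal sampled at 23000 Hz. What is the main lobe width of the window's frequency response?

For a rectangular window of length N,
the main lobe width in frequency is 2*f_s/N.
= 2*23000/256 = 2875/16 Hz
This determines the minimum frequency separation for resolving two sinusoids.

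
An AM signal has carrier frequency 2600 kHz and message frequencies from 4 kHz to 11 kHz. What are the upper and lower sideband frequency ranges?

Upper sideband (USB) = fc + [fm_low, fm_high] = 2600 + [4, 11] = [2604, 2611] kHz
Lower sideband (LSB) = fc - [fm_high, fm_low] = 2600 - [11, 4] = [2589, 2596] kHz
Total occupied spectrum: 2589 kHz to 2611 kHz (plus carrier at 2600 kHz)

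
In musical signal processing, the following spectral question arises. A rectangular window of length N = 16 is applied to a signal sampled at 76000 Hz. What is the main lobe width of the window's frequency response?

For a rectangular window of length N,
the main lobe width in frequency is 2*f_s/N.
= 2*76000/16 = 9500 Hz
This determines the minimum frequency separation for resolving two sinusoids.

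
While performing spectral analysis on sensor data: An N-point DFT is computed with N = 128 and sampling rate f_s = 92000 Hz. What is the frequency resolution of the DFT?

DFT frequency resolution = f_s / N
= 92000 / 128 = 2875/4 Hz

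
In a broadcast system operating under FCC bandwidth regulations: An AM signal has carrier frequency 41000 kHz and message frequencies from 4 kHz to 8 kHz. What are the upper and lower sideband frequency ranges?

Upper sideband (USB) = fc + [fm_low, fm_high] = 41000 + [4, 8] = [41004, 41008] kHz
Lower sideband (LSB) = fc - [fm_high, fm_low] = 41000 - [8, 4] = [40992, 40996] kHz
Total occupied spectrum: 40992 kHz to 41008 kHz (plus carrier at 41000 kHz)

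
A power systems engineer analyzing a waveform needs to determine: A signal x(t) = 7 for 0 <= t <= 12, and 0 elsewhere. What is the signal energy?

Energy = integral of |x(t)|^2 dt over the signal duration
= 7^2 * 12 = 49 * 12 = 588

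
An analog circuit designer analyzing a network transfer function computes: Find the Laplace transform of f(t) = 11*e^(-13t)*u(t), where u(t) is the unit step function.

Standard Laplace transform pair:
e^(-at)*u(t) <-> 1/(s+a)
With a = 13: L{11*e^(-13t)*u(t)} = 11/(s+13), ROC: Re(s) > -13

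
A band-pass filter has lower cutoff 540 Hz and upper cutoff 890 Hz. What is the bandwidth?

Bandwidth = f_high - f_low
= 890 Hz - 540 Hz = 350 Hz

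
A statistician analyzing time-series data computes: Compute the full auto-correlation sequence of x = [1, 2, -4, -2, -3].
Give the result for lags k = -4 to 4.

r_xx[k] = sum_m x[m]*x[m+k], indexed from 0, for k = -4 to 4:
  r_xx[-4] = x[4]*x[0] = -3
  r_xx[-3] = x[3]*x[0] + x[4]*x[1] = -8
  r_xx[-2] = x[2]*x[0] + x[3]*x[1] + x[4]*x[2] = 4
  r_xx[-1] = x[1]*x[0] + x[2]*x[1] + x[3]*x[2] + x[4]*x[3] = 8
  r_xx[0] = x[0]*x[0] + x[1]*x[1] + x[2]*x[2] + x[3]*x[3] + x[4]*x[4] = 34
  r_xx[1] = x[0]*x[1] + x[1]*x[2] + x[2]*x[3] + x[3]*x[4] = 8
  r_xx[2] = x[0]*x[2] + x[1]*x[3] + x[2]*x[4] = 4
  r_xx[3] = x[0]*x[3] + x[1]*x[4] = -8
  r_xx[4] = x[0]*x[4] = -3
r_xx = [-3, -8, 4, 8, 34, 8, 4, -8, -3]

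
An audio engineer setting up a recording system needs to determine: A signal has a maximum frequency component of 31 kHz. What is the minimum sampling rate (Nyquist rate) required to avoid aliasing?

By the Nyquist-Shannon sampling theorem,
the minimum sampling rate (Nyquist rate) must be at least 2 * f_max.
Nyquist rate = 2 * 31 kHz = 62 kHz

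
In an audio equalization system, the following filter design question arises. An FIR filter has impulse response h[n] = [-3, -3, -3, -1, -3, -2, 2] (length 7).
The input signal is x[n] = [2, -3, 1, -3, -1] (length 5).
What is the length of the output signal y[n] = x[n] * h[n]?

For linear convolution, the output length is:
len(y) = len(x) + len(h) - 1 = 5 + 7 - 1 = 11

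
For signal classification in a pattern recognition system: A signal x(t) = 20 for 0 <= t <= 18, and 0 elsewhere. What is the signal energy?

Energy = integral of |x(t)|^2 dt over the signal duration
= 20^2 * 18 = 400 * 18 = 7200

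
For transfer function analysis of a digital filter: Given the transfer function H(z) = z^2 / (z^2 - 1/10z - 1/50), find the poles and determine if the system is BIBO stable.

Poles are roots of the denominator: z^2 - 1/10z - 1/50 = 0.
Quadratic formula: z = [-(-1/10) +/- sqrt((-1/10)^2 - 4*(-1/50))] / 2
Discriminant = 1/100 + 2/25 = 9/100; sqrt = 3/10.
z = (1/10 +/- 3/10) / 2 => z = 1/5 or z = -1/10.
|p1| = 1/10, |p2| = 1/5.
For BIBO stability, all poles must lie inside the unit circle (|p| < 1).
System is STABLE since both |p| < 1.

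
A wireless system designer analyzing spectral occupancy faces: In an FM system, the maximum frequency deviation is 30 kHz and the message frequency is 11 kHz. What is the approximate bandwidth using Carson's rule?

Carson's rule: BW = 2*(delta_f + f_m)
= 2*(30 + 11) kHz = 82 kHz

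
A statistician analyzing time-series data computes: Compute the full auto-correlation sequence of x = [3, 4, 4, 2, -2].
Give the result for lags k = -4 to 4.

r_xx[k] = sum_m x[m]*x[m+k], indexed from 0, for k = -4 to 4:
  r_xx[-4] = x[4]*x[0] = -6
  r_xx[-3] = x[3]*x[0] + x[4]*x[1] = -2
  r_xx[-2] = x[2]*x[0] + x[3]*x[1] + x[4]*x[2] = 12
  r_xx[-1] = x[1]*x[0] + x[2]*x[1] + x[3]*x[2] + x[4]*x[3] = 32
  r_xx[0] = x[0]*x[0] + x[1]*x[1] + x[2]*x[2] + x[3]*x[3] + x[4]*x[4] = 49
  r_xx[1] = x[0]*x[1] + x[1]*x[2] + x[2]*x[3] + x[3]*x[4] = 32
  r_xx[2] = x[0]*x[2] + x[1]*x[3] + x[2]*x[4] = 12
  r_xx[3] = x[0]*x[3] + x[1]*x[4] = -2
  r_xx[4] = x[0]*x[4] = -6
r_xx = [-6, -2, 12, 32, 49, 32, 12, -2, -6]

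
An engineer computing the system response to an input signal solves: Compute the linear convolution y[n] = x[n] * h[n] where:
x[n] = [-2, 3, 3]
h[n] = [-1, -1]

y[n] = sum_k x[k]*h[n-k]. Output length = len(x) + len(h) - 1 = 3 + 2 - 1 = 4.
y[0] = -2*-1 = 2
y[1] = 3*-1 + -2*-1 = -1
y[2] = 3*-1 + 3*-1 = -6
y[3] = 3*-1 = -3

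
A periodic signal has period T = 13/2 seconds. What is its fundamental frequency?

The fundamental frequency is the reciprocal of the period.
f = 1/T = 1/(13/2) = 2/13 Hz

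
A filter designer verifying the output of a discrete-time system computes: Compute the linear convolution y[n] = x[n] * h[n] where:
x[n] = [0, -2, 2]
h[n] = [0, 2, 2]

y[n] = sum_k x[k]*h[n-k]. Output length = len(x) + len(h) - 1 = 3 + 3 - 1 = 5.
y[0] = 0*0 = 0
y[1] = -2*0 + 0*2 = 0
y[2] = 2*0 + -2*2 + 0*2 = -4
y[3] = 2*2 + -2*2 = 0
y[4] = 2*2 = 4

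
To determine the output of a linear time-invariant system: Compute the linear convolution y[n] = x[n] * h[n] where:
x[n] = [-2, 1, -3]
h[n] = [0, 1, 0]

y[n] = sum_k x[k]*h[n-k]. Output length = len(x) + len(h) - 1 = 3 + 3 - 1 = 5.
y[0] = -2*0 = 0
y[1] = 1*0 + -2*1 = -2
y[2] = -3*0 + 1*1 + -2*0 = 1
y[3] = -3*1 + 1*0 = -3
y[4] = -3*0 = 0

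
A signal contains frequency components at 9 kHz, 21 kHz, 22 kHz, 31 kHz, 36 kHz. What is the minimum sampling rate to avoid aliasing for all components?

The highest frequency component is f_max = 36 kHz.
Nyquist rate = 2 * f_max = 2 * 36 kHz = 72 kHz.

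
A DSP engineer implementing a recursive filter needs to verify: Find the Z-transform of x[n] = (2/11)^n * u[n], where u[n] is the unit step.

The Z-transform of a^n * u[n] is z/(z-a) for |z| > |a|.
Here a = 2/11, so X(z) = z/(z - (2/11)) = 11z/(11z - 2)
ROC: |z| > 2/11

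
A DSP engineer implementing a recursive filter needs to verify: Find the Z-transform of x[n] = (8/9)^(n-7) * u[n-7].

Time-shifting property: if X(z) = Z{x[n]}, then Z{x[n-d]} = z^(-d) * X(z)
X(z) = z/(z - 8/9) for x[n] = (8/9)^n * u[n]
Z{x[n-7]} = z^(-7) * z/(z - 8/9) = z^(-6)/(z - 8/9)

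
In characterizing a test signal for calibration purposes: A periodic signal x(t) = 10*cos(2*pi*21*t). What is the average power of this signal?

Average power of A*cos(wt) is A^2/2.
P = 10^2 / 2 = 100/2 = 50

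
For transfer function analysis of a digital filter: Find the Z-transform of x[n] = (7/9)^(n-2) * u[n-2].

Time-shifting property: if X(z) = Z{x[n]}, then Z{x[n-d]} = z^(-d) * X(z)
X(z) = z/(z - 7/9) for x[n] = (7/9)^n * u[n]
Z{x[n-2]} = z^(-2) * z/(z - 7/9) = z^(-1)/(z - 7/9)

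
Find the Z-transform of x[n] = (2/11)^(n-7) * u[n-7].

Time-shifting property: if X(z) = Z{x[n]}, then Z{x[n-d]} = z^(-d) * X(z)
X(z) = z/(z - 2/11) for x[n] = (2/11)^n * u[n]
Z{x[n-7]} = z^(-7) * z/(z - 2/11) = z^(-6)/(z - 2/11)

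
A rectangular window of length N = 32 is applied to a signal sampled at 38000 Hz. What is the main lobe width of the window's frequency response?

For a rectangular window of length N,
the main lobe width in frequency is 2*f_s/N.
= 2*38000/32 = 2375 Hz
This determines the minimum frequency separation for resolving two sinusoids.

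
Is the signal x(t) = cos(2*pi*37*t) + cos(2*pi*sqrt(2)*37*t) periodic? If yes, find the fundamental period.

f1 = 37 Hz, f2 = 37*sqrt(2) Hz
Ratio f2/f1 = sqrt(2), which is irrational.
Since the frequency ratio is irrational, no common period exists.
The signal is not periodic.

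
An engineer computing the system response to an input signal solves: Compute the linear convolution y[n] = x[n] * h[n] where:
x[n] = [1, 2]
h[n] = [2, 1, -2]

y[n] = sum_k x[k]*h[n-k]. Output length = len(x) + len(h) - 1 = 2 + 3 - 1 = 4.
y[0] = 1*2 = 2
y[1] = 2*2 + 1*1 = 5
y[2] = 2*1 + 1*-2 = 0
y[3] = 2*-2 = -4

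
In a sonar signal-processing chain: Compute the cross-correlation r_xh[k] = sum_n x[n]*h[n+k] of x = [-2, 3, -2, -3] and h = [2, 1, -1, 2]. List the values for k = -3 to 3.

Both sequences indexed from 0 and zero outside their support.
Lags with overlap: k = -3 to 3.
  r_xh[-3] = x[3]*h[0] = -6
  r_xh[-2] = x[2]*h[0] + x[3]*h[1] = -7
  r_xh[-1] = x[1]*h[0] + x[2]*h[1] + x[3]*h[2] = 7
  r_xh[0] = x[0]*h[0] + x[1]*h[1] + x[2]*h[2] + x[3]*h[3] = -5
  r_xh[1] = x[0]*h[1] + x[1]*h[2] + x[2]*h[3] = -9
  r_xh[2] = x[0]*h[2] + x[1]*h[3] = 8
  r_xh[3] = x[0]*h[3] = -4
r_xh = [-6, -7, 7, -5, -9, 8, -4] (for k = -3, ..., 3)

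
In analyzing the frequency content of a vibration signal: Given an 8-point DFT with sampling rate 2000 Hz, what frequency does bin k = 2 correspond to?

The frequency of DFT bin k is: f_k = k * f_s / N
f_2 = 2 * 2000 / 8 = 500 Hz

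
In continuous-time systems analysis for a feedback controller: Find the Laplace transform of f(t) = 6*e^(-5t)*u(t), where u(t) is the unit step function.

Standard Laplace transform pair:
e^(-at)*u(t) <-> 1/(s+a)
With a = 5: L{6*e^(-5t)*u(t)} = 6/(s+5), ROC: Re(s) > -5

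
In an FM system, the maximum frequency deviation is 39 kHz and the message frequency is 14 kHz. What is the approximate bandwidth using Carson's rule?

Carson's rule: BW = 2*(delta_f + f_m)
= 2*(39 + 14) kHz = 106 kHz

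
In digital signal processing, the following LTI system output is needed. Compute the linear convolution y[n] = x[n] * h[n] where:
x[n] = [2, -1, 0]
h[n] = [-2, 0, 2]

y[n] = sum_k x[k]*h[n-k]. Output length = len(x) + len(h) - 1 = 3 + 3 - 1 = 5.
y[0] = 2*-2 = -4
y[1] = -1*-2 + 2*0 = 2
y[2] = 0*-2 + -1*0 + 2*2 = 4
y[3] = 0*0 + -1*2 = -2
y[4] = 0*2 = 0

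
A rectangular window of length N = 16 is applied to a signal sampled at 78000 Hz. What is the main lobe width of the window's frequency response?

For a rectangular window of length N,
the main lobe width in frequency is 2*f_s/N.
= 2*78000/16 = 9750 Hz
This determines the minimum frequency separation for resolving two sinusoids.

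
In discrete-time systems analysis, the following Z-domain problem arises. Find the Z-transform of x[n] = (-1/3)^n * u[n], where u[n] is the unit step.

The Z-transform of a^n * u[n] is z/(z-a) for |z| > |a|.
Here a = -1/3, so X(z) = z/(z - (-1/3)) = 3z/(3z + 1)
ROC: |z| > 1/3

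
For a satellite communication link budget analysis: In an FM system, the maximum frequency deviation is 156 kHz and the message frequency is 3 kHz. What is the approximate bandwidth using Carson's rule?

Carson's rule: BW = 2*(delta_f + f_m)
= 2*(156 + 3) kHz = 318 kHz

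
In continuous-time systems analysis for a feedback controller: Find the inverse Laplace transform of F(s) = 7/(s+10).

Standard pair: k/(s+a) <-> k*e^(-at)*u(t)
With k=7, a=10: f(t) = 7*e^(-10t)*u(t)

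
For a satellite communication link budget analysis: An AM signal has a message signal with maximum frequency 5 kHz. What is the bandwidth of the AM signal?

In AM (double-sideband), the bandwidth is twice the message frequency.
BW = 2 * f_m = 2 * 5 kHz = 10 kHz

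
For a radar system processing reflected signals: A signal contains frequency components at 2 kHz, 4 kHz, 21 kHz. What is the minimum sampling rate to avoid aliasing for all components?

The highest frequency component is f_max = 21 kHz.
Nyquist rate = 2 * f_max = 2 * 21 kHz = 42 kHz.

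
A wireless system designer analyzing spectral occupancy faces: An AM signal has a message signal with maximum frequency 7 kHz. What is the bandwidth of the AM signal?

In AM (double-sideband), the bandwidth is twice the message frequency.
BW = 2 * f_m = 2 * 7 kHz = 14 kHz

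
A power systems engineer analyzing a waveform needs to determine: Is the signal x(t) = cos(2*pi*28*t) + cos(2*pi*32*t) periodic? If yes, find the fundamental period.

f1 = 28 Hz, f2 = 32 Hz
Period T1 = 1/28, T2 = 1/32
Ratio T1/T2 = 32/28, which is rational.
The signal is periodic with fundamental period T = 1/GCD(28,32) = 1/4 s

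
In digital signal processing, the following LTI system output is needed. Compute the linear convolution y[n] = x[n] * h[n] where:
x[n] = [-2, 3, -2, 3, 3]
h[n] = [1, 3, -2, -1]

y[n] = sum_k x[k]*h[n-k]. Output length = len(x) + len(h) - 1 = 5 + 4 - 1 = 8.
y[0] = -2*1 = -2
y[1] = 3*1 + -2*3 = -3
y[2] = -2*1 + 3*3 + -2*-2 = 11
y[3] = 3*1 + -2*3 + 3*-2 + -2*-1 = -7
y[4] = 3*1 + 3*3 + -2*-2 + 3*-1 = 13
y[5] = 3*3 + 3*-2 + -2*-1 = 5
y[6] = 3*-2 + 3*-1 = -9
y[7] = 3*-1 = -3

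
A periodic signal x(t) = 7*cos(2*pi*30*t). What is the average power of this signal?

Average power of A*cos(wt) is A^2/2.
P = 7^2 / 2 = 49/2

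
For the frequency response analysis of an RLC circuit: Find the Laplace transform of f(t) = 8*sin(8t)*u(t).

Standard pair: sin(wt)*u(t) <-> w/(s^2+w^2)
With w = 8: L{8*sin(8t)*u(t)} = 64/(s^2+64)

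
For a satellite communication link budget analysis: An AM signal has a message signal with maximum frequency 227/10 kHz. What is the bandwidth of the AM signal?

In AM (double-sideband), the bandwidth is twice the message frequency.
BW = 2 * f_m = 2 * 227/10 kHz = 227/5 kHz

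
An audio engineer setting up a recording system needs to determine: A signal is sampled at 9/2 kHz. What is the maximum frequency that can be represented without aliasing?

The maximum frequency that can be represented without aliasing
is the Nyquist frequency: f_max = f_s / 2 = 9/2 kHz / 2 = 9/4 kHz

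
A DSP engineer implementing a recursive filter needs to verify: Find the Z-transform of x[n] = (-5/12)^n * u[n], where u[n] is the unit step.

The Z-transform of a^n * u[n] is z/(z-a) for |z| > |a|.
Here a = -5/12, so X(z) = z/(z - (-5/12)) = 12z/(12z + 5)
ROC: |z| > 5/12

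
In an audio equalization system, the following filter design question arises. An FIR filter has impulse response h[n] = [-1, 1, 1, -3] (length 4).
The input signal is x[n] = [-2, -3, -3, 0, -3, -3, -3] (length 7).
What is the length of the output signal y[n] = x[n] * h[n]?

For linear convolution, the output length is:
len(y) = len(x) + len(h) - 1 = 7 + 4 - 1 = 10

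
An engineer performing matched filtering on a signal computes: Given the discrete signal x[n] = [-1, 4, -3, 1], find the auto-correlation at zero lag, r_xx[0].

The auto-correlation at zero lag r_xx[0] equals the signal energy.
r_xx[0] = sum of x[n]^2 = (-1)^2 + 4^2 + (-3)^2 + 1^2
= 1 + 16 + 9 + 1 = 27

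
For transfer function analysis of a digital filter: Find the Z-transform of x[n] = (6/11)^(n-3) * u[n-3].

Time-shifting property: if X(z) = Z{x[n]}, then Z{x[n-d]} = z^(-d) * X(z)
X(z) = z/(z - 6/11) for x[n] = (6/11)^n * u[n]
Z{x[n-3]} = z^(-3) * z/(z - 6/11) = z^(-2)/(z - 6/11)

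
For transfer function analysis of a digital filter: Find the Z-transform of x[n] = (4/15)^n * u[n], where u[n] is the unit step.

The Z-transform of a^n * u[n] is z/(z-a) for |z| > |a|.
Here a = 4/15, so X(z) = z/(z - (4/15)) = 15z/(15z - 4)
ROC: |z| > 4/15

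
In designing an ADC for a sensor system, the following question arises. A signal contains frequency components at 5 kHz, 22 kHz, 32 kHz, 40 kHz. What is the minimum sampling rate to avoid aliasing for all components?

The highest frequency component is f_max = 40 kHz.
Nyquist rate = 2 * f_max = 2 * 40 kHz = 80 kHz.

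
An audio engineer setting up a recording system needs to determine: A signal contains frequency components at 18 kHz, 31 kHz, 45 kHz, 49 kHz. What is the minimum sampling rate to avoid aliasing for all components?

The highest frequency component is f_max = 49 kHz.
Nyquist rate = 2 * f_max = 2 * 49 kHz = 98 kHz.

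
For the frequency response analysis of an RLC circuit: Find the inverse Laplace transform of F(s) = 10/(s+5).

Standard pair: k/(s+a) <-> k*e^(-at)*u(t)
With k=10, a=5: f(t) = 10*e^(-5t)*u(t)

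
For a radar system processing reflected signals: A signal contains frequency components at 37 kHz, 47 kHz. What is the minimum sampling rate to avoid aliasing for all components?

The highest frequency component is f_max = 47 kHz.
Nyquist rate = 2 * f_max = 2 * 47 kHz = 94 kHz.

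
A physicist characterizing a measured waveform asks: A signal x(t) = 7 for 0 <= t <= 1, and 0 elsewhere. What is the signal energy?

Energy = integral of |x(t)|^2 dt over the signal duration
= 7^2 * 1 = 49 * 1 = 49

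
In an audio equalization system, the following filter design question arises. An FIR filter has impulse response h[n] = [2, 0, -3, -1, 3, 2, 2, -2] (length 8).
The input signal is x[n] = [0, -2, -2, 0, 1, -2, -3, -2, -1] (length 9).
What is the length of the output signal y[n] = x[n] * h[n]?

For linear convolution, the output length is:
len(y) = len(x) + len(h) - 1 = 9 + 8 - 1 = 16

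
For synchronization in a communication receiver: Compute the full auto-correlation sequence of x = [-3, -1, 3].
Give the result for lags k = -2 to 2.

r_xx[k] = sum_m x[m]*x[m+k], indexed from 0, for k = -2 to 2:
  r_xx[-2] = x[2]*x[0] = -9
  r_xx[-1] = x[1]*x[0] + x[2]*x[1] = 0
  r_xx[0] = x[0]*x[0] + x[1]*x[1] + x[2]*x[2] = 19
  r_xx[1] = x[0]*x[1] + x[1]*x[2] = 0
  r_xx[2] = x[0]*x[2] = -9
r_xx = [-9, 0, 19, 0, -9]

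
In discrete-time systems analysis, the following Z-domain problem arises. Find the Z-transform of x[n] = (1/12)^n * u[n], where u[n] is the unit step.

The Z-transform of a^n * u[n] is z/(z-a) for |z| > |a|.
Here a = 1/12, so X(z) = z/(z - (1/12)) = 12z/(12z - 1)
ROC: |z| > 1/12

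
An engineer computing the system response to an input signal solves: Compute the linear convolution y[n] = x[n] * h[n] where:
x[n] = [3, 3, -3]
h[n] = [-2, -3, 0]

y[n] = sum_k x[k]*h[n-k]. Output length = len(x) + len(h) - 1 = 3 + 3 - 1 = 5.
y[0] = 3*-2 = -6
y[1] = 3*-2 + 3*-3 = -15
y[2] = -3*-2 + 3*-3 + 3*0 = -3
y[3] = -3*-3 + 3*0 = 9
y[4] = -3*0 = 0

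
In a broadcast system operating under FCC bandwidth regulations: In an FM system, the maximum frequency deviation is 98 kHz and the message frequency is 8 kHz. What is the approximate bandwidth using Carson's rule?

Carson's rule: BW = 2*(delta_f + f_m)
= 2*(98 + 8) kHz = 212 kHz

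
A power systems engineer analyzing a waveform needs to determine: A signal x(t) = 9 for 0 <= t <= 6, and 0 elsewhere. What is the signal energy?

Energy = integral of |x(t)|^2 dt over the signal duration
= 9^2 * 6 = 81 * 6 = 486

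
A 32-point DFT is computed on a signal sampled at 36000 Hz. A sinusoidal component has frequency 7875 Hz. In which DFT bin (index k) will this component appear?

DFT frequency resolution = f_s/N = 36000/32 = 1125 Hz
Bin index k = f_signal / resolution = 7875 / 1125 = 7
The signal frequency 7875 Hz falls in DFT bin k = 7.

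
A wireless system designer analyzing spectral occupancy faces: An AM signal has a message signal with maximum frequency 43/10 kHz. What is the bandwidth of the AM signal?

In AM (double-sideband), the bandwidth is twice the message frequency.
BW = 2 * f_m = 2 * 43/10 kHz = 43/5 kHz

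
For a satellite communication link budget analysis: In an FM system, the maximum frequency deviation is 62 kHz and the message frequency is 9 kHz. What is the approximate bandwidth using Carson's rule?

Carson's rule: BW = 2*(delta_f + f_m)
= 2*(62 + 9) kHz = 142 kHz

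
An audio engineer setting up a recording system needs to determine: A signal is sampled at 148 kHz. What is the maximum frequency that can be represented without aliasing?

The maximum frequency that can be represented without aliasing
is the Nyquist frequency: f_max = f_s / 2 = 148 kHz / 2 = 74 kHz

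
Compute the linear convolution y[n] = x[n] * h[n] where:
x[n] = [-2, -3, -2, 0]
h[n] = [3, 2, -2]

y[n] = sum_k x[k]*h[n-k]. Output length = len(x) + len(h) - 1 = 4 + 3 - 1 = 6.
y[0] = -2*3 = -6
y[1] = -3*3 + -2*2 = -13
y[2] = -2*3 + -3*2 + -2*-2 = -8
y[3] = 0*3 + -2*2 + -3*-2 = 2
y[4] = 0*2 + -2*-2 = 4
y[5] = 0*-2 = 0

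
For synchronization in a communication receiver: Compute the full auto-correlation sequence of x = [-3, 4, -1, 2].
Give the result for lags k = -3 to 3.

r_xx[k] = sum_m x[m]*x[m+k], indexed from 0, for k = -3 to 3:
  r_xx[-3] = x[3]*x[0] = -6
  r_xx[-2] = x[2]*x[0] + x[3]*x[1] = 11
  r_xx[-1] = x[1]*x[0] + x[2]*x[1] + x[3]*x[2] = -18
  r_xx[0] = x[0]*x[0] + x[1]*x[1] + x[2]*x[2] + x[3]*x[3] = 30
  r_xx[1] = x[0]*x[1] + x[1]*x[2] + x[2]*x[3] = -18
  r_xx[2] = x[0]*x[2] + x[1]*x[3] = 11
  r_xx[3] = x[0]*x[3] = -6
r_xx = [-6, 11, -18, 30, -18, 11, -6]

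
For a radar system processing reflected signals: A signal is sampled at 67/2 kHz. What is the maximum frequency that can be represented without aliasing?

The maximum frequency that can be represented without aliasing
is the Nyquist frequency: f_max = f_s / 2 = 67/2 kHz / 2 = 67/4 kHz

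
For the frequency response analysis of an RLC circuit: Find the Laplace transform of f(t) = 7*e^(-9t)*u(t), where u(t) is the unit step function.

Standard Laplace transform pair:
e^(-at)*u(t) <-> 1/(s+a)
With a = 9: L{7*e^(-9t)*u(t)} = 7/(s+9), ROC: Re(s) > -9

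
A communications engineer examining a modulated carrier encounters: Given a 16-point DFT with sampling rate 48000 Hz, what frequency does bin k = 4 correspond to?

The frequency of DFT bin k is: f_k = k * f_s / N
f_4 = 4 * 48000 / 16 = 12000 Hz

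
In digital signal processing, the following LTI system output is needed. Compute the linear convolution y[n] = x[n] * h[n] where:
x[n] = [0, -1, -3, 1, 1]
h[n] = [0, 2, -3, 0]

y[n] = sum_k x[k]*h[n-k]. Output length = len(x) + len(h) - 1 = 5 + 4 - 1 = 8.
y[0] = 0*0 = 0
y[1] = -1*0 + 0*2 = 0
y[2] = -3*0 + -1*2 + 0*-3 = -2
y[3] = 1*0 + -3*2 + -1*-3 + 0*0 = -3
y[4] = 1*0 + 1*2 + -3*-3 + -1*0 = 11
y[5] = 1*2 + 1*-3 + -3*0 = -1
y[6] = 1*-3 + 1*0 = -3
y[7] = 1*0 = 0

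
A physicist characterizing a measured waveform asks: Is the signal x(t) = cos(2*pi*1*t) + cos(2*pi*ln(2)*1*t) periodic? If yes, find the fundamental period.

f1 = 1 Hz, f2 = 1*ln(2) Hz
Ratio f2/f1 = ln(2), which is irrational.
Since the frequency ratio is irrational, no common period exists.
The signal is not periodic.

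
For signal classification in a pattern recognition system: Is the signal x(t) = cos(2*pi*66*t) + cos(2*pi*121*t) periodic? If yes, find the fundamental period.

f1 = 66 Hz, f2 = 121 Hz
Period T1 = 1/66, T2 = 1/121
Ratio T1/T2 = 121/66, which is rational.
The signal is periodic with fundamental period T = 1/GCD(66,121) = 1/11 s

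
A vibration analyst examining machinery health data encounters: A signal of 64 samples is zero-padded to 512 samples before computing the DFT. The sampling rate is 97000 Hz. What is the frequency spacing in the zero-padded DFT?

Original DFT: N = 64, resolution = f_s/N = 97000/64 = 12125/8 Hz
Zero-padded DFT: N = 512, resolution = f_s/N = 97000/512 = 12125/64 Hz
Zero-padding interpolates the spectrum (finer frequency grid)
but does NOT improve the true spectral resolution (ability to resolve close frequencies).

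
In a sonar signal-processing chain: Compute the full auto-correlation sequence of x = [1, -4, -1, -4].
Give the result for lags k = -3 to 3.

r_xx[k] = sum_m x[m]*x[m+k], indexed from 0, for k = -3 to 3:
  r_xx[-3] = x[3]*x[0] = -4
  r_xx[-2] = x[2]*x[0] + x[3]*x[1] = 15
  r_xx[-1] = x[1]*x[0] + x[2]*x[1] + x[3]*x[2] = 4
  r_xx[0] = x[0]*x[0] + x[1]*x[1] + x[2]*x[2] + x[3]*x[3] = 34
  r_xx[1] = x[0]*x[1] + x[1]*x[2] + x[2]*x[3] = 4
  r_xx[2] = x[0]*x[2] + x[1]*x[3] = 15
  r_xx[3] = x[0]*x[3] = -4
r_xx = [-4, 15, 4, 34, 4, 15, -4]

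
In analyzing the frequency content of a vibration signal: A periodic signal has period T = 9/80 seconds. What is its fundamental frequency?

The fundamental frequency is the reciprocal of the period.
f = 1/T = 1/(9/80) = 80/9 Hz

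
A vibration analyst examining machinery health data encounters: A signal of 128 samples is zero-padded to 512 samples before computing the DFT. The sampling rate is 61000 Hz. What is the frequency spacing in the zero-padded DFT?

Original DFT: N = 128, resolution = f_s/N = 61000/128 = 7625/16 Hz
Zero-padded DFT: N = 512, resolution = f_s/N = 61000/512 = 7625/64 Hz
Zero-padding interpolates the spectrum (finer frequency grid)
but does NOT improve the true spectral resolution (ability to resolve close frequencies).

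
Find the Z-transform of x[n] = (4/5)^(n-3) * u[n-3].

Time-shifting property: if X(z) = Z{x[n]}, then Z{x[n-d]} = z^(-d) * X(z)
X(z) = z/(z - 4/5) for x[n] = (4/5)^n * u[n]
Z{x[n-3]} = z^(-3) * z/(z - 4/5) = z^(-2)/(z - 4/5)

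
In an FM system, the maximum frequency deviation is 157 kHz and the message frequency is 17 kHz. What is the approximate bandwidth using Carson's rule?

Carson's rule: BW = 2*(delta_f + f_m)
= 2*(157 + 17) kHz = 348 kHz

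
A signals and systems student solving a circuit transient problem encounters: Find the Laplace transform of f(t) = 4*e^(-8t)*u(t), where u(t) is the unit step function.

Standard Laplace transform pair:
e^(-at)*u(t) <-> 1/(s+a)
With a = 8: L{4*e^(-8t)*u(t)} = 4/(s+8), ROC: Re(s) > -8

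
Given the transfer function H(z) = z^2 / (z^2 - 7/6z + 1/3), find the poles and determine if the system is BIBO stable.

Poles are roots of the denominator: z^2 - 7/6z + 1/3 = 0.
Quadratic formula: z = [-(-7/6) +/- sqrt((-7/6)^2 - 4*(1/3))] / 2
Discriminant = 49/36 - 4/3 = 1/36; sqrt = 1/6.
z = (7/6 +/- 1/6) / 2 => z = 2/3 or z = 1/2.
|p1| = 2/3, |p2| = 1/2.
For BIBO stability, all poles must lie inside the unit circle (|p| < 1).
System is STABLE since both |p| < 1.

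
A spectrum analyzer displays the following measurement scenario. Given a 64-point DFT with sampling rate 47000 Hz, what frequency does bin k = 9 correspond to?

The frequency of DFT bin k is: f_k = k * f_s / N
f_9 = 9 * 47000 / 64 = 52875/8 Hz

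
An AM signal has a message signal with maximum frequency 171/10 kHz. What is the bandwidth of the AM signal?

In AM (double-sideband), the bandwidth is twice the message frequency.
BW = 2 * f_m = 2 * 171/10 kHz = 171/5 kHz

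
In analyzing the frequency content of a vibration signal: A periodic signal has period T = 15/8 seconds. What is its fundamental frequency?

The fundamental frequency is the reciprocal of the period.
f = 1/T = 1/(15/8) = 8/15 Hz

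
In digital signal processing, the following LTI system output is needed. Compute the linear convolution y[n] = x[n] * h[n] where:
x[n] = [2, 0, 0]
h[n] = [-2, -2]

y[n] = sum_k x[k]*h[n-k]. Output length = len(x) + len(h) - 1 = 3 + 2 - 1 = 4.
y[0] = 2*-2 = -4
y[1] = 0*-2 + 2*-2 = -4
y[2] = 0*-2 + 0*-2 = 0
y[3] = 0*-2 = 0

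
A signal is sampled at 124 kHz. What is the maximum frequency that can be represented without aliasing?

The maximum frequency that can be represented without aliasing
is the Nyquist frequency: f_max = f_s / 2 = 124 kHz / 2 = 62 kHz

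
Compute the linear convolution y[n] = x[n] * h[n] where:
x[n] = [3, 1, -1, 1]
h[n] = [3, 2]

y[n] = sum_k x[k]*h[n-k]. Output length = len(x) + len(h) - 1 = 4 + 2 - 1 = 5.
y[0] = 3*3 = 9
y[1] = 1*3 + 3*2 = 9
y[2] = -1*3 + 1*2 = -1
y[3] = 1*3 + -1*2 = 1
y[4] = 1*2 = 2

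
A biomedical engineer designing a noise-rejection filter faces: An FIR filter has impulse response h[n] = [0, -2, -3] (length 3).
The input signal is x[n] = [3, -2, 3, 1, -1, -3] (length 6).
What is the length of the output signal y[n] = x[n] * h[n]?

For linear convolution, the output length is:
len(y) = len(x) + len(h) - 1 = 6 + 3 - 1 = 8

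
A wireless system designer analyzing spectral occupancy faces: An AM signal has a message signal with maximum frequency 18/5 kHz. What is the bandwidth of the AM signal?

In AM (double-sideband), the bandwidth is twice the message frequency.
BW = 2 * f_m = 2 * 18/5 kHz = 36/5 kHz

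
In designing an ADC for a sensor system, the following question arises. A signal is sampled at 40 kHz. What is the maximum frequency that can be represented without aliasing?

The maximum frequency that can be represented without aliasing
is the Nyquist frequency: f_max = f_s / 2 = 40 kHz / 2 = 20 kHz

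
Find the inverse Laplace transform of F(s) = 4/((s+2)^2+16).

Standard pair: w/((s+a)^2+w^2) <-> e^(-at)*sin(wt)*u(t)
With a=2, w=4: f(t) = e^(-2t)*sin(4t)*u(t)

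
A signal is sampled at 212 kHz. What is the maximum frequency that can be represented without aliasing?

The maximum frequency that can be represented without aliasing
is the Nyquist frequency: f_max = f_s / 2 = 212 kHz / 2 = 106 kHz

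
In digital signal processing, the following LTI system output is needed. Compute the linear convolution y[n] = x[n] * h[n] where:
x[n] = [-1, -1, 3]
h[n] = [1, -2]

y[n] = sum_k x[k]*h[n-k]. Output length = len(x) + len(h) - 1 = 3 + 2 - 1 = 4.
y[0] = -1*1 = -1
y[1] = -1*1 + -1*-2 = 1
y[2] = 3*1 + -1*-2 = 5
y[3] = 3*-2 = -6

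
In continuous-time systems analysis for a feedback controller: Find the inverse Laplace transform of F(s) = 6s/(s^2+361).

Standard pair: s/(s^2+w^2) <-> cos(wt)*u(t)
With k=6, w=19: f(t) = 6*cos(19t)*u(t)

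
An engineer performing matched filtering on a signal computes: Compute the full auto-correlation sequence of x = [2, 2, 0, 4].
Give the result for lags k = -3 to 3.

r_xx[k] = sum_m x[m]*x[m+k], indexed from 0, for k = -3 to 3:
  r_xx[-3] = x[3]*x[0] = 8
  r_xx[-2] = x[2]*x[0] + x[3]*x[1] = 8
  r_xx[-1] = x[1]*x[0] + x[2]*x[1] + x[3]*x[2] = 4
  r_xx[0] = x[0]*x[0] + x[1]*x[1] + x[2]*x[2] + x[3]*x[3] = 24
  r_xx[1] = x[0]*x[1] + x[1]*x[2] + x[2]*x[3] = 4
  r_xx[2] = x[0]*x[2] + x[1]*x[3] = 8
  r_xx[3] = x[0]*x[3] = 8
r_xx = [8, 8, 4, 24, 4, 8, 8]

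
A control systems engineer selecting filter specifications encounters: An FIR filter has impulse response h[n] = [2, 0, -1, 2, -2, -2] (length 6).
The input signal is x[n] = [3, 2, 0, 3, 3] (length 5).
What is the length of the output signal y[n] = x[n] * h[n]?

For linear convolution, the output length is:
len(y) = len(x) + len(h) - 1 = 5 + 6 - 1 = 10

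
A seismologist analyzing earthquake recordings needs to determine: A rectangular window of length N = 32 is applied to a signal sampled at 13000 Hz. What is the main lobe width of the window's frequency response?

For a rectangular window of length N,
the main lobe width in frequency is 2*f_s/N.
= 2*13000/32 = 1625/2 Hz
This determines the minimum frequency separation for resolving two sinusoids.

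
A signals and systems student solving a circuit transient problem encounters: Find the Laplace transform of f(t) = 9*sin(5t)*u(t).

Standard pair: sin(wt)*u(t) <-> w/(s^2+w^2)
With w = 5: L{9*sin(5t)*u(t)} = 45/(s^2+25)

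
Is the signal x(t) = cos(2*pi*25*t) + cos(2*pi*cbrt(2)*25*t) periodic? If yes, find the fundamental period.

f1 = 25 Hz, f2 = 25*cbrt(2) Hz
Ratio f2/f1 = cbrt(2), which is irrational.
Since the frequency ratio is irrational, no common period exists.
The signal is not periodic.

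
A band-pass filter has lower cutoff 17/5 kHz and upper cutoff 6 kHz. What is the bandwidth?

Bandwidth = f_high - f_low
= 6 kHz - 17/5 kHz = 13/5 kHz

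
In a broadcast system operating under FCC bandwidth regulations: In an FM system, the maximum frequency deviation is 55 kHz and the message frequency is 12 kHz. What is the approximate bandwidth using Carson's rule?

Carson's rule: BW = 2*(delta_f + f_m)
= 2*(55 + 12) kHz = 134 kHz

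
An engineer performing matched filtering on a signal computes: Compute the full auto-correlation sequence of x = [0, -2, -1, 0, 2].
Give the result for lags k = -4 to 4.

r_xx[k] = sum_m x[m]*x[m+k], indexed from 0, for k = -4 to 4:
  r_xx[-4] = x[4]*x[0] = 0
  r_xx[-3] = x[3]*x[0] + x[4]*x[1] = -4
  r_xx[-2] = x[2]*x[0] + x[3]*x[1] + x[4]*x[2] = -2
  r_xx[-1] = x[1]*x[0] + x[2]*x[1] + x[3]*x[2] + x[4]*x[3] = 2
  r_xx[0] = x[0]*x[0] + x[1]*x[1] + x[2]*x[2] + x[3]*x[3] + x[4]*x[4] = 9
  r_xx[1] = x[0]*x[1] + x[1]*x[2] + x[2]*x[3] + x[3]*x[4] = 2
  r_xx[2] = x[0]*x[2] + x[1]*x[3] + x[2]*x[4] = -2
  r_xx[3] = x[0]*x[3] + x[1]*x[4] = -4
  r_xx[4] = x[0]*x[4] = 0
r_xx = [0, -4, -2, 2, 9, 2, -2, -4, 0]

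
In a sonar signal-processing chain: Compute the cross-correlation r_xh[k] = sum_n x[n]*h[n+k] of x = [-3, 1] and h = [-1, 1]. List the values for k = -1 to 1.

Both sequences indexed from 0 and zero outside their support.
Lags with overlap: k = -1 to 1.
  r_xh[-1] = x[1]*h[0] = -1
  r_xh[0] = x[0]*h[0] + x[1]*h[1] = 4
  r_xh[1] = x[0]*h[1] = -3
r_xh = [-1, 4, -3] (for k = -1, ..., 1)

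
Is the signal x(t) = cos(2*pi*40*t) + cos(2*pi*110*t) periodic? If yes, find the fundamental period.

f1 = 40 Hz, f2 = 110 Hz
Period T1 = 1/40, T2 = 1/110
Ratio T1/T2 = 110/40, which is rational.
The signal is periodic with fundamental period T = 1/GCD(40,110) = 1/10 s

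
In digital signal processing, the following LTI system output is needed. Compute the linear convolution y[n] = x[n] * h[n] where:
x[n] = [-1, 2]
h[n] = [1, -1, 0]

y[n] = sum_k x[k]*h[n-k]. Output length = len(x) + len(h) - 1 = 2 + 3 - 1 = 4.
y[0] = -1*1 = -1
y[1] = 2*1 + -1*-1 = 3
y[2] = 2*-1 + -1*0 = -2
y[3] = 2*0 = 0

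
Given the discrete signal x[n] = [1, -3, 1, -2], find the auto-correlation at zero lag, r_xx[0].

The auto-correlation at zero lag r_xx[0] equals the signal energy.
r_xx[0] = sum of x[n]^2 = 1^2 + (-3)^2 + 1^2 + (-2)^2
= 1 + 9 + 1 + 4 = 15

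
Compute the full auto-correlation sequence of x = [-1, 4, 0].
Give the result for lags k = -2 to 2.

r_xx[k] = sum_m x[m]*x[m+k], indexed from 0, for k = -2 to 2:
  r_xx[-2] = x[2]*x[0] = 0
  r_xx[-1] = x[1]*x[0] + x[2]*x[1] = -4
  r_xx[0] = x[0]*x[0] + x[1]*x[1] + x[2]*x[2] = 17
  r_xx[1] = x[0]*x[1] + x[1]*x[2] = -4
  r_xx[2] = x[0]*x[2] = 0
r_xx = [0, -4, 17, -4, 0]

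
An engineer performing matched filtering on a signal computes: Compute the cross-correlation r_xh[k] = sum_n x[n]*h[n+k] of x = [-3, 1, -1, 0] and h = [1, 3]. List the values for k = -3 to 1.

Both sequences indexed from 0 and zero outside their support.
Lags with overlap: k = -3 to 1.
  r_xh[-3] = x[3]*h[0] = 0
  r_xh[-2] = x[2]*h[0] + x[3]*h[1] = -1
  r_xh[-1] = x[1]*h[0] + x[2]*h[1] = -2
  r_xh[0] = x[0]*h[0] + x[1]*h[1] = 0
  r_xh[1] = x[0]*h[1] = -9
r_xh = [0, -1, -2, 0, -9] (for k = -3, ..., 1)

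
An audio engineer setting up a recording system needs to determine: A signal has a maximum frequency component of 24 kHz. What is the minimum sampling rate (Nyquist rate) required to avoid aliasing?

By the Nyquist-Shannon sampling theorem,
the minimum sampling rate (Nyquist rate) must be at least 2 * f_max.
Nyquist rate = 2 * 24 kHz = 48 kHz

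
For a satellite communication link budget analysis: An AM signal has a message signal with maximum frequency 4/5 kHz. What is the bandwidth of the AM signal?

In AM (double-sideband), the bandwidth is twice the message frequency.
BW = 2 * f_m = 2 * 4/5 kHz = 8/5 kHz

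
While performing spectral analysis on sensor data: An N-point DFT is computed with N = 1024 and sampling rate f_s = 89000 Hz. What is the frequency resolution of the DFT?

DFT frequency resolution = f_s / N
= 89000 / 1024 = 11125/128 Hz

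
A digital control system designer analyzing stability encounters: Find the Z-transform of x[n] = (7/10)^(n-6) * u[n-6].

Time-shifting property: if X(z) = Z{x[n]}, then Z{x[n-d]} = z^(-d) * X(z)
X(z) = z/(z - 7/10) for x[n] = (7/10)^n * u[n]
Z{x[n-6]} = z^(-6) * z/(z - 7/10) = z^(-5)/(z - 7/10)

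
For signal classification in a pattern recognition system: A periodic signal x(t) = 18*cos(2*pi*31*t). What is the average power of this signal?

Average power of A*cos(wt) is A^2/2.
P = 18^2 / 2 = 324/2 = 162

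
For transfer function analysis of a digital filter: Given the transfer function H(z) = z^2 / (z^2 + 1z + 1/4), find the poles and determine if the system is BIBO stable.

Poles are roots of the denominator: z^2 + 1z + 1/4 = 0.
Quadratic formula: z = [-(1) +/- sqrt((1)^2 - 4*(1/4))] / 2
Discriminant = 1 - 1 = 0; sqrt = 0.
z = (-1 +/- 0) / 2 = -1/2 (repeated root).
|p1| = 1/2, |p2| = 1/2.
For BIBO stability, all poles must lie inside the unit circle (|p| < 1).
System is STABLE since both |p| < 1.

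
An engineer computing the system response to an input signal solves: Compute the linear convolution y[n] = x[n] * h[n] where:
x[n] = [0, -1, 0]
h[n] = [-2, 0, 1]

y[n] = sum_k x[k]*h[n-k]. Output length = len(x) + len(h) - 1 = 3 + 3 - 1 = 5.
y[0] = 0*-2 = 0
y[1] = -1*-2 + 0*0 = 2
y[2] = 0*-2 + -1*0 + 0*1 = 0
y[3] = 0*0 + -1*1 = -1
y[4] = 0*1 = 0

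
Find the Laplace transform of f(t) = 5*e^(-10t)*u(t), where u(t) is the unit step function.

Standard Laplace transform pair:
e^(-at)*u(t) <-> 1/(s+a)
With a = 10: L{5*e^(-10t)*u(t)} = 5/(s+10), ROC: Re(s) > -10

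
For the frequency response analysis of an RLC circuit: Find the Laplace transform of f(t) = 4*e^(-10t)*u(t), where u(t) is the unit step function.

Standard Laplace transform pair:
e^(-at)*u(t) <-> 1/(s+a)
With a = 10: L{4*e^(-10t)*u(t)} = 4/(s+10), ROC: Re(s) > -10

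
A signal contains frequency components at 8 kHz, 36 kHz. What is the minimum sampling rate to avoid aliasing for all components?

The highest frequency component is f_max = 36 kHz.
Nyquist rate = 2 * f_max = 2 * 36 kHz = 72 kHz.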